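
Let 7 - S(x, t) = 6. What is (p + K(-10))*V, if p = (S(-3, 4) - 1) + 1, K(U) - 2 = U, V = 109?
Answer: -763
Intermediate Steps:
S(x, t) = 1 (S(x, t) = 7 - 1*6 = 7 - 6 = 1)
K(U) = 2 + U
p = 1 (p = (1 - 1) + 1 = 0 + 1 = 1)
(p + K(-10))*V = (1 + (2 - 10))*109 = (1 - 8)*109 = -7*109 = -763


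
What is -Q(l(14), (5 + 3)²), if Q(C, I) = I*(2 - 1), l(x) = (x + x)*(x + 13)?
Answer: -64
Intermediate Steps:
l(x) = 2*x*(13 + x) (l(x) = (2*x)*(13 + x) = 2*x*(13 + x))
Q(C, I) = I (Q(C, I) = I*1 = I)
-Q(l(14), (5 + 3)²) = -(5 + 3)² = -1*8² = -1*64 = -64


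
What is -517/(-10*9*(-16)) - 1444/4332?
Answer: -997/1440 ≈ -0.69236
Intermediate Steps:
-517/(-10*9*(-16)) - 1444/4332 = -517/((-90*(-16))) - 1444*1/4332 = -517/1440 - ⅓ = -997/1440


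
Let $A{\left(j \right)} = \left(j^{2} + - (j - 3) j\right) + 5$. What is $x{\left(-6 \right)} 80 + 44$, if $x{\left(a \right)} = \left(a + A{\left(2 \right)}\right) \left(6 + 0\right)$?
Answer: $2444$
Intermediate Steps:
$A{\left(j \right)} = 5 + j^{2} + j \left(3 - j\right)$ ($A{\left(j \right)} = \left(j^{2} + - (-3 + j) j\right) + 5 = \left(j^{2} + \left(3 - j\right) j\right) + 5 = \left(j^{2} + j \left(3 - j\right)\right) + 5 = 5 + j^{2} + j \left(3 - j\right)$)
$x{\left(a \right)} = 66 + 6 a$ ($x{\left(a \right)} = \left(a + \left(5 + 3 \cdot 2\right)\right) \left(6 + 0\right) = \left(a + \left(5 + 6\right)\right) 6 = \left(a + 11\right) 6 = \left(11 + a\right) 6 = 66 + 6 a$)
$x{\left(-6 \right)} 80 + 44 = \left(66 + 6 \left(-6\right)\right) 80 + 44 = \left(66 - 36\right) 80 + 44 = 30 \cdot 80 + 44 = 2400 + 44 = 2444$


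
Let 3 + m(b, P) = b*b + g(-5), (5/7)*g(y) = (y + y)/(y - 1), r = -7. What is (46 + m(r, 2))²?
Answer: 80089/9 ≈ 8898.8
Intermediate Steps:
g(y) = 14*y/(5*(-1 + y)) (g(y) = 7*((y + y)/(y - 1))/5 = 7*((2*y)/(-1 + y))/5 = 7*(2*y/(-1 + y))/5 = 14*y/(5*(-1 + y)))
m(b, P) = -⅔ + b² (m(b, P) = -3 + (b*b + (14/5)*(-5)/(-1 - 5)) = -3 + (b² + (14/5)*(-5)/(-6)) = -3 + (b² + (14/5)*(-5)*(-⅙)) = -3 + (b² + 7/3) = -3 + (7/3 + b²) = -⅔ + b²)
(46 + m(r, 2))² = (46 + (-⅔ + (-7)²))² = (46 + (-⅔ + 49))² = (46 + 145/3)² = (283/3)² = 80089/9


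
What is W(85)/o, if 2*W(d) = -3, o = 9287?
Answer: -3/18574 ≈ -0.00016152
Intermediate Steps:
W(d) = -3/2 (W(d) = (1/2)*(-3) = -3/2)
W(85)/o = -3/2/9287 = -3/2*1/9287 = -3/18574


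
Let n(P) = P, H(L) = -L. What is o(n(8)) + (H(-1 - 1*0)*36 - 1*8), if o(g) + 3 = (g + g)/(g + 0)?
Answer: 27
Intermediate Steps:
o(g) = -1 (o(g) = -3 + (g + g)/(g + 0) = -3 + (2*g)/g = -3 + 2 = -1)
o(n(8)) + (H(-1 - 1*0)*36 - 1*8) = -1 + (-(-1 - 1*0)*36 - 1*8) = -1 + (-(-1 + 0)*36 - 8) = -1 + (-1*(-1)*36 - 8) = -1 + (1*36 - 8) = -1 + (36 - 8) = -1 + 28 = 27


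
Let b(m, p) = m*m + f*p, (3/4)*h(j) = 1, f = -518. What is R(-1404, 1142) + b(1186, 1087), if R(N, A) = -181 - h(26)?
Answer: 2530043/3 ≈ 8.4335e+5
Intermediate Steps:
h(j) = 4/3 (h(j) = (4/3)*1 = 4/3)
b(m, p) = m**2 - 518*p (b(m, p) = m*m - 518*p = m**2 - 518*p)
R(N, A) = -547/3 (R(N, A) = -181 - 1*4/3 = -181 - 4/3 = -547/3)
R(-1404, 1142) + b(1186, 1087) = -547/3 + (1186**2 - 518*1087) = -547/3 + (1406596 - 563066) = -547/3 + 843530 = 2530043/3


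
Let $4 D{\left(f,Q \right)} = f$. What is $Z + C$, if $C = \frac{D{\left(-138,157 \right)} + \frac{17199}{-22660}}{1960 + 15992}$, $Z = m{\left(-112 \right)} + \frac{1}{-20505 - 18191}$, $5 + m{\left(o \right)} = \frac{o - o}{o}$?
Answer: $- \frac{3280729240431}{655884817280} \approx -5.002$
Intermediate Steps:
$m{\left(o \right)} = -5$ ($m{\left(o \right)} = -5 + \frac{o - o}{o} = -5 + \frac{0}{o} = -5 + 0 = -5$)
$D{\left(f,Q \right)} = \frac{f}{4}$
$Z = - \frac{193481}{38696}$ ($Z = -5 + \frac{1}{-20505 - 18191} = -5 + \frac{1}{-38696} = -5 - \frac{1}{38696} = - \frac{193481}{38696} \approx -5.0$)
$C = - \frac{266323}{135597440}$ ($C = \frac{\frac{1}{4} \left(-138\right) + \frac{17199}{-22660}}{1960 + 15992} = \frac{- \frac{69}{2} + 17199 \left(- \frac{1}{22660}\right)}{17952} = \left(- \frac{69}{2} - \frac{17199}{22660}\right) \frac{1}{17952} = \left(- \frac{798969}{22660}\right) \frac{1}{17952} = - \frac{266323}{135597440} \approx -0.0019641$)
$Z + C = - \frac{193481}{38696} - \frac{266323}{135597440} = - \frac{3280729240431}{655884817280}$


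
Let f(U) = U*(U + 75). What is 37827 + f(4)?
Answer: 38143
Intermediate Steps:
f(U) = U*(75 + U)
37827 + f(4) = 37827 + 4*(75 + 4) = 37827 + 4*79 = 37827 + 316 = 38143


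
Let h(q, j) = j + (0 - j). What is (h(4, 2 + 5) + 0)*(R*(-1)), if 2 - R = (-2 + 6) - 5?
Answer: 0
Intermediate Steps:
R = 3 (R = 2 - ((-2 + 6) - 5) = 2 - (4 - 5) = 2 - 1*(-1) = 2 + 1 = 3)
h(q, j) = 0 (h(q, j) = j - j = 0)
(h(4, 2 + 5) + 0)*(R*(-1)) = (0 + 0)*(3*(-1)) = 0*(-3) = 0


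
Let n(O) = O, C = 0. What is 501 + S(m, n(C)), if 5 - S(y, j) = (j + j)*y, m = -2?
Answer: 506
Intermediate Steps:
S(y, j) = 5 - 2*j*y (S(y, j) = 5 - (j + j)*y = 5 - 2*j*y)
501 + S(m, n(C)) = 501 + (5 - 2*0*(-2)) = 501 + (5 + 0) = 501 + 5 = 506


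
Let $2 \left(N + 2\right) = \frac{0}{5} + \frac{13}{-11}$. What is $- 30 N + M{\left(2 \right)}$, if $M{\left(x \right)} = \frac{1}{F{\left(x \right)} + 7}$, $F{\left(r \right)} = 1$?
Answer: $\frac{6851}{88} \approx 77.852$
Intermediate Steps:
$N = - \frac{57}{22}$ ($N = -2 + \frac{\frac{0}{5} + \frac{13}{-11}}{2} = -2 + \frac{0 \cdot \frac{1}{5} + 13 \left(- \frac{1}{11}\right)}{2} = -2 + \frac{0 - \frac{13}{11}}{2} = -2 + \frac{1}{2} \left(- \frac{13}{11}\right) = -2 - \frac{13}{22} = - \frac{57}{22} \approx -2.5909$)
$M{\left(x \right)} = \frac{1}{8}$ ($M{\left(x \right)} = \frac{1}{1 + 7} = \frac{1}{8}$)
$- 30 N + M{\left(2 \right)} = \left(-30\right) \left(- \frac{57}{22}\right) + \frac{1}{8} = \frac{855}{11} + \frac{1}{8} = \frac{6851}{88}$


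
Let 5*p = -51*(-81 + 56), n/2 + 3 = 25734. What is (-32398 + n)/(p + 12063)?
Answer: 9532/6159 ≈ 1.5477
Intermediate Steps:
n = 51462 (n = -6 + 2*25734 = -6 + 51468 = 51462)
p = 255 (p = (-51*(-81 + 56))/5 = (-51*(-25))/5 = (⅕)*1275 = 255)
(-32398 + n)/(p + 12063) = (-32398 + 51462)/(255 + 12063) = 19064/12318 = 19064*(1/12318) = 9532/6159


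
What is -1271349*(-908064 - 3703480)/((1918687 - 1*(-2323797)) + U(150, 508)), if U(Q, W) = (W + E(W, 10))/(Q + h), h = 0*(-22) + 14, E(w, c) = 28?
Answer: 17169868283364/12424427 ≈ 1.3819e+6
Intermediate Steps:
h = 14 (h = 0 + 14 = 14)
U(Q, W) = (28 + W)/(14 + Q) (U(Q, W) = (W + 28)/(Q + 14) = (28 + W)/(14 + Q))
-1271349*(-908064 - 3703480)/((1918687 - 1*(-2323797)) + U(150, 508)) = -1271349*(-908064 - 3703480)/((1918687 - 1*(-2323797)) + (28 + 508)/(14 + 150)) = -1271349*(-4611544/((1918687 + 2323797) + 536/164)) = -1271349*(-4611544/(4242484 + (1/164)*536)) = -1271349*(-4611544/(4242484 + 134/41)) = -1271349/((173941978/41)*(-1/4611544)) = -1271349/(-12424427/13505236) = -1271349*(-13505236/12424427) = 17169868283364/12424427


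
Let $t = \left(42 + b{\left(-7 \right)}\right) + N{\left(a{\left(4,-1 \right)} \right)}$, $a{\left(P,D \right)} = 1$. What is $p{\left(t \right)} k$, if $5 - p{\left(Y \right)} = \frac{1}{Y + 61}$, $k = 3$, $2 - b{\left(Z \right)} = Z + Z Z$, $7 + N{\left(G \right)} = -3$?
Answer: $\frac{792}{53} \approx 14.943$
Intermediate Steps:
$N{\left(G \right)} = -10$ ($N{\left(G \right)} = -7 - 3 = -10$)
$b{\left(Z \right)} = 2 - Z - Z^{2}$ ($b{\left(Z \right)} = 2 - \left(Z + Z Z\right) = 2 - \left(Z + Z^{2}\right) = 2 - Z - Z^{2}$)
$t = -8$ ($t = \left(42 - 40\right) - 10 = 2 - 10 = -8$)
$p{\left(Y \right)} = 5 - \frac{1}{61 + Y}$ ($p{\left(Y \right)} = 5 - \frac{1}{Y + 61} = 5 - \frac{1}{61 + Y}$)
$p{\left(t \right)} k = \frac{304 + 5 \left(-8\right)}{61 - 8} \cdot 3 = \frac{304 - 40}{53} \cdot 3 = \frac{1}{53} \cdot 264 \cdot 3 = \frac{264}{53} \cdot 3 = \frac{792}{53}$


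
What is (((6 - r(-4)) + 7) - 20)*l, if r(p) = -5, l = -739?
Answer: 1478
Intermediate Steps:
(((6 - r(-4)) + 7) - 20)*l = (((6 - 1*(-5)) + 7) - 20)*(-739) = (((6 + 5) + 7) - 20)*(-739) = ((11 + 7) - 20)*(-739) = (18 - 20)*(-739) = -2*(-739) = 1478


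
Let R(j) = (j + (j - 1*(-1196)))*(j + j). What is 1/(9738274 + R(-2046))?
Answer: 1/21588706 ≈ 4.6321e-8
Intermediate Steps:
R(j) = 2*j*(1196 + 2*j) (R(j) = (j + (j + 1196))*(2*j) = (j + (1196 + j))*(2*j) = (1196 + 2*j)*(2*j) = 2*j*(1196 + 2*j))
1/(9738274 + R(-2046)) = 1/(9738274 + 4*(-2046)*(598 - 2046)) = 1/(9738274 + 4*(-2046)*(-1448)) = 1/(9738274 + 11850432) = 1/21588706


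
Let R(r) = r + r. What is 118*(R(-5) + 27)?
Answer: 2006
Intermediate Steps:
R(r) = 2*r
118*(R(-5) + 27) = 118*(2*(-5) + 27) = 118*(-10 + 27) = 118*17 = 2006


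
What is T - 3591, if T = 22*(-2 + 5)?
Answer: -3525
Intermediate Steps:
T = 66 (T = 22*3 = 66)
T - 3591 = 66 - 3591 = -3525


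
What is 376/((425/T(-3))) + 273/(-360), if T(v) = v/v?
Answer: 1289/10200 ≈ 0.12637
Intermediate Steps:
T(v) = 1
376/((425/T(-3))) + 273/(-360) = 376/((425/1)) + 273/(-360) = 376/((425*1)) + 273*(-1/360) = 376/425 - 91/120 = 1289/10200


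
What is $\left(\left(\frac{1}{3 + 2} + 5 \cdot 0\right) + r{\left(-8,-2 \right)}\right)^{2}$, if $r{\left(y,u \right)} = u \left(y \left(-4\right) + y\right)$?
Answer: $\frac{57121}{25} \approx 2284.8$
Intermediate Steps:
$r{\left(y,u \right)} = - 3 u y$ ($r{\left(y,u \right)} = u \left(- 4 y + y\right) = u \left(- 3 y\right) = - 3 u y$)
$\left(\left(\frac{1}{3 + 2} + 5 \cdot 0\right) + r{\left(-8,-2 \right)}\right)^{2} = \left(\left(\frac{1}{3 + 2} + 5 \cdot 0\right) - \left(-6\right) \left(-8\right)\right)^{2} = \left(\left(\frac{1}{5} + 0\right) - 48\right)^{2} = \left(\frac{1}{5} - 48\right)^{2} = \left(- \frac{239}{5}\right)^{2} = \frac{57121}{25}$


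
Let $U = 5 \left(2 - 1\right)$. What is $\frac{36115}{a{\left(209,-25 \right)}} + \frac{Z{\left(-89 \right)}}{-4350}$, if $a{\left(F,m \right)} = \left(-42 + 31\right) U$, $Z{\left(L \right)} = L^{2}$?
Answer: $- \frac{31507181}{47850} \approx -658.46$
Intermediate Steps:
$U = 5$ ($U = 5 \cdot 1 = 5$)
$a{\left(F,m \right)} = -55$ ($a{\left(F,m \right)} = \left(-42 + 31\right) 5 = \left(-11\right) 5 = -55$)
$\frac{36115}{a{\left(209,-25 \right)}} + \frac{Z{\left(-89 \right)}}{-4350} = \frac{36115}{-55} + \frac{\left(-89\right)^{2}}{-4350} = 36115 \left(- \frac{1}{55}\right) + 7921 \left(- \frac{1}{4350}\right) = - \frac{7223}{11} - \frac{7921}{4350} = - \frac{31507181}{47850}$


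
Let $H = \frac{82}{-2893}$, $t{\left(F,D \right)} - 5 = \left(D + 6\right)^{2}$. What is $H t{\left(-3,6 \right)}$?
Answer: $- \frac{12218}{2893} \approx -4.2233$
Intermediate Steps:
$t{\left(F,D \right)} = 5 + \left(6 + D\right)^{2}$ ($t{\left(F,D \right)} = 5 + \left(D + 6\right)^{2} = 5 + \left(6 + D\right)^{2}$)
$H = - \frac{82}{2893}$ ($H = 82 \left(- \frac{1}{2893}\right) = - \frac{82}{2893} \approx -0.028344$)
$H t{\left(-3,6 \right)} = - \frac{82 \left(5 + \left(6 + 6\right)^{2}\right)}{2893} = - \frac{82 \left(5 + 12^{2}\right)}{2893} = - \frac{82 \left(5 + 144\right)}{2893} = \left(- \frac{82}{2893}\right) 149 = - \frac{12218}{2893}$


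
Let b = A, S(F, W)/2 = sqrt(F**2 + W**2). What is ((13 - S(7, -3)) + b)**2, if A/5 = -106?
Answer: 267521 + 2068*sqrt(58) ≈ 2.8327e+5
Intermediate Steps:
S(F, W) = 2*sqrt(F**2 + W**2)
A = -530 (A = 5*(-106) = -530)
b = -530
((13 - S(7, -3)) + b)**2 = ((13 - 2*sqrt(7**2 + (-3)**2)) - 530)**2 = ((13 - 2*sqrt(49 + 9)) - 530)**2 = ((13 - 2*sqrt(58)) - 530)**2 = (-517 - 2*sqrt(58))**2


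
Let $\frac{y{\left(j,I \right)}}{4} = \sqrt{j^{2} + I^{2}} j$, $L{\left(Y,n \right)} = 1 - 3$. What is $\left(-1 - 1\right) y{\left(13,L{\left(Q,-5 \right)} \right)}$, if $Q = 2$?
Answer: $- 104 \sqrt{173} \approx -1367.9$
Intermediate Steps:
$L{\left(Y,n \right)} = -2$
$y{\left(j,I \right)} = 4 j \sqrt{I^{2} + j^{2}}$ ($y{\left(j,I \right)} = 4 \sqrt{j^{2} + I^{2}} j = 4 \sqrt{I^{2} + j^{2}} j = 4 j \sqrt{I^{2} + j^{2}}$)
$\left(-1 - 1\right) y{\left(13,L{\left(Q,-5 \right)} \right)} = \left(-1 - 1\right) 4 \cdot 13 \sqrt{\left(-2\right)^{2} + 13^{2}} = \left(-1 - 1\right) 4 \cdot 13 \sqrt{4 + 169} = - 2 \cdot 4 \cdot 13 \sqrt{173} = - 2 \cdot 52 \sqrt{173} = - 104 \sqrt{173}$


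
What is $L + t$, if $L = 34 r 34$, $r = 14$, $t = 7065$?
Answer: $23249$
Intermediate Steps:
$L = 16184$ ($L = 34 \cdot 14 \cdot 34 = 476 \cdot 34 = 16184$)
$L + t = 16184 + 7065 = 23249$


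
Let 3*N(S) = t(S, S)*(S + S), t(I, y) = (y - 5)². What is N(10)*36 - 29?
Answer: 5971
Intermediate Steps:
t(I, y) = (-5 + y)²
N(S) = 2*S*(-5 + S)²/3 (N(S) = ((-5 + S)²*(S + S))/3 = ((-5 + S)²*(2*S))/3 = (2*S*(-5 + S)²)/3 = 2*S*(-5 + S)²/3)
N(10)*36 - 29 = ((⅔)*10*(-5 + 10)²)*36 - 29 = ((⅔)*10*5²)*36 - 29 = ((⅔)*10*25)*36 - 29 = (500/3)*36 - 29 = 6000 - 29 = 5971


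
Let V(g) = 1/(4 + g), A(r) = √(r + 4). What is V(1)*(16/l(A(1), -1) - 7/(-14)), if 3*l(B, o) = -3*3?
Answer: -29/30 ≈ -0.96667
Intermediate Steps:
A(r) = √(4 + r)
l(B, o) = -3 (l(B, o) = (-3*3)/3 = (⅓)*(-9) = -3)
V(1)*(16/l(A(1), -1) - 7/(-14)) = (16/(-3) - 7/(-14))/(4 + 1) = (16*(-⅓) - 7*(-1/14))/5 = (-16/3 + ½)/5 = (⅕)*(-29/6) = -29/30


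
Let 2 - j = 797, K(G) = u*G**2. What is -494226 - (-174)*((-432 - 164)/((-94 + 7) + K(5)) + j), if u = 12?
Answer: -44946044/71 ≈ -6.3304e+5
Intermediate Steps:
K(G) = 12*G**2
j = -795 (j = 2 - 1*797 = 2 - 797 = -795)
-494226 - (-174)*((-432 - 164)/((-94 + 7) + K(5)) + j) = -494226 - (-174)*((-432 - 164)/((-94 + 7) + 12*5**2) - 795) = -494226 - (-174)*(-596/(-87 + 12*25) - 795) = -494226 - (-174)*(-596/(-87 + 300) - 795) = -494226 - (-174)*(-596/213 - 795) = -494226 - (-174)*(-169931)/213 = -494226 - 1*9855998/71 = -494226 - 9855998/71 = -44946044/71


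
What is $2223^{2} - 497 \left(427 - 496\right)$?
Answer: $4976022$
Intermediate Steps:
$2223^{2} - 497 \left(427 - 496\right) = 4941729 - 497 \left(-69\right) = 4941729 - -34293 = 4941729 + 34293 = 4976022$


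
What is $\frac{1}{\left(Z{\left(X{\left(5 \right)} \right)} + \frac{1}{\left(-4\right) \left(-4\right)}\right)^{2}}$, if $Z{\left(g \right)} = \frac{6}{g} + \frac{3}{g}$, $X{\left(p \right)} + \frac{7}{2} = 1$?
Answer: $\frac{6400}{80089} \approx 0.079911$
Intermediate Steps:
$X{\left(p \right)} = - \frac{5}{2}$ ($X{\left(p \right)} = - \frac{7}{2} + 1 = - \frac{5}{2}$)
$Z{\left(g \right)} = \frac{9}{g}$
$\frac{1}{\left(Z{\left(X{\left(5 \right)} \right)} + \frac{1}{\left(-4\right) \left(-4\right)}\right)^{2}} = \frac{1}{\left(\frac{9}{- \frac{5}{2}} + \frac{1}{\left(-4\right) \left(-4\right)}\right)^{2}} = \frac{1}{\left(9 \left(- \frac{2}{5}\right) + \frac{1}{16}\right)^{2}} = \frac{1}{\left(- \frac{18}{5} + \frac{1}{16}\right)^{2}} = \frac{1}{\left(- \frac{283}{80}\right)^{2}} = \frac{1}{\frac{80089}{6400}} = \frac{6400}{80089}$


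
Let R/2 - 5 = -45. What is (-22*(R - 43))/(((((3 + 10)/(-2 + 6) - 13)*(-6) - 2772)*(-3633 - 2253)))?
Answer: 902/5323887 ≈ 0.00016943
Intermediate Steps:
R = -80 (R = 10 + 2*(-45) = 10 - 90 = -80)
(-22*(R - 43))/(((((3 + 10)/(-2 + 6) - 13)*(-6) - 2772)*(-3633 - 2253))) = (-22*(-80 - 43))/(((((3 + 10)/(-2 + 6) - 13)*(-6) - 2772)*(-3633 - 2253))) = (-22*(-123))/((((13/4 - 13)*(-6) - 2772)*(-5886))) = 2706/((((13*(¼) - 13)*(-6) - 2772)*(-5886))) = 2706/((((13/4 - 13)*(-6) - 2772)*(-5886))) = 2706/(((-39/4*(-6) - 2772)*(-5886))) = 2706/(((117/2 - 2772)*(-5886))) = 2706/((-5427/2*(-5886))) = 2706/15971661 = 2706*(1/15971661) = 902/5323887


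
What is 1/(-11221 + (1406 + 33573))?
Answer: 1/23758 ≈ 4.2091e-5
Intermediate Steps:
1/(-11221 + (1406 + 33573)) = 1/(-11221 + 34979) = 1/23758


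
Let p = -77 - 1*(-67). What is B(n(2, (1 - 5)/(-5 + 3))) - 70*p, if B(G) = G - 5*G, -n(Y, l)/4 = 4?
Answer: 764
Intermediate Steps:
n(Y, l) = -16 (n(Y, l) = -4*4 = -16)
B(G) = -4*G
p = -10 (p = -77 + 67 = -10)
B(n(2, (1 - 5)/(-5 + 3))) - 70*p = -4*(-16) - 70*(-10) = 64 + 700 = 764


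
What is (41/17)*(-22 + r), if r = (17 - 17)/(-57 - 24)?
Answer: -902/17 ≈ -53.059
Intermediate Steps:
r = 0 (r = 0/(-81) = 0*(-1/81) = 0)
(41/17)*(-22 + r) = (41/17)*(-22 + 0) = (41*(1/17))*(-22) = (41/17)*(-22) = -902/17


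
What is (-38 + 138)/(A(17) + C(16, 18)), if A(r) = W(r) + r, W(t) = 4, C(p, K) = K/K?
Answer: 50/11 ≈ 4.5455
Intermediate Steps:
C(p, K) = 1
A(r) = 4 + r
(-38 + 138)/(A(17) + C(16, 18)) = (-38 + 138)/((4 + 17) + 1) = 100/(21 + 1) = 100/22 = 100*(1/22) = 50/11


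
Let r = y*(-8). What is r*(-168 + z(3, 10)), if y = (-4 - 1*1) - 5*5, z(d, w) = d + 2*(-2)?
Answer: -40560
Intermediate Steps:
z(d, w) = -4 + d (z(d, w) = d - 4 = -4 + d)
y = -30 (y = (-4 - 1) - 25 = -5 - 25 = -30)
r = 240 (r = -30*(-8) = 240)
r*(-168 + z(3, 10)) = 240*(-168 + (-4 + 3)) = 240*(-168 - 1) = 240*(-169) = -40560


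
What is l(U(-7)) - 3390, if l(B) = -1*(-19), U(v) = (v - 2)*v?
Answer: -3371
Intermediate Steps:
U(v) = v*(-2 + v) (U(v) = (-2 + v)*v = v*(-2 + v))
l(B) = 19
l(U(-7)) - 3390 = 19 - 3390 = -3371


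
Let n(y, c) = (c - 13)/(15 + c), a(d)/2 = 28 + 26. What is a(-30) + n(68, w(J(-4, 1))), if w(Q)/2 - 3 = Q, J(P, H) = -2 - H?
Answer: 1607/15 ≈ 107.13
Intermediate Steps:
a(d) = 108 (a(d) = 2*(28 + 26) = 2*54 = 108)
w(Q) = 6 + 2*Q
n(y, c) = (-13 + c)/(15 + c)
a(-30) + n(68, w(J(-4, 1))) = 108 + (-13 + (6 + 2*(-2 - 1*1)))/(15 + (6 + 2*(-2 - 1*1))) = 108 + (-13 + (6 + 2*(-2 - 1)))/(15 + (6 + 2*(-2 - 1))) = 108 + (-13 + (6 + 2*(-3)))/(15 + (6 + 2*(-3))) = 108 + (-13 + (6 - 6))/(15 + (6 - 6)) = 108 + (-13 + 0)/(15 + 0) = 108 - 13/15 = 1607/15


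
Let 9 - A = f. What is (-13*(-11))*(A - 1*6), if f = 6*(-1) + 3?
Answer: 858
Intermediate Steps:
f = -3 (f = -6 + 3 = -3)
A = 12 (A = 9 - 1*(-3) = 9 + 3 = 12)
(-13*(-11))*(A - 1*6) = (-13*(-11))*(12 - 1*6) = 143*(12 - 6) = 143*6 = 858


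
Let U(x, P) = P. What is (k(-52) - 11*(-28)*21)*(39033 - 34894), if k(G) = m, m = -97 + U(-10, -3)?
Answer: 26357152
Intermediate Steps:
m = -100 (m = -97 - 3 = -100)
k(G) = -100
(k(-52) - 11*(-28)*21)*(39033 - 34894) = (-100 - 11*(-28)*21)*(39033 - 34894) = (-100 + 308*21)*4139 = (-100 + 6468)*4139 = 6368*4139 = 26357152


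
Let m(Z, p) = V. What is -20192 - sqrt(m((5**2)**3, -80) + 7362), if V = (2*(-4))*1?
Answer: -20192 - sqrt(7354) ≈ -20278.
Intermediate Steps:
V = -8 (V = -8*1 = -8)
m(Z, p) = -8
-20192 - sqrt(m((5**2)**3, -80) + 7362) = -20192 - sqrt(-8 + 7362) = -20192 - sqrt(7354)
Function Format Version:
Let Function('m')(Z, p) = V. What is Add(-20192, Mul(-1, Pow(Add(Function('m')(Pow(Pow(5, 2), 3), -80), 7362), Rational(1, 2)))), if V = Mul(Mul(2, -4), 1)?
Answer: Add(-20192, Mul(-1, Pow(7354, Rational(1, 2)))) ≈ -20278.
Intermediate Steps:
V = -8 (V = Mul(-8, 1) = -8)
Function('m')(Z, p) = -8
Add(-20192, Mul(-1, Pow(Add(Function('m')(Pow(Pow(5, 2), 3), -80), 7362), Rational(1, 2)))) = Add(-20192, Mul(-1, Pow(Add(-8, 7362), Rational(1, 2)))) = Add(-20192, Mul(-1, Pow(7354, Rational(1, 2))))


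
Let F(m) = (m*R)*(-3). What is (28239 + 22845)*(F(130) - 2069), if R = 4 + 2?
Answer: -225229356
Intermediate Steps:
R = 6
F(m) = -18*m (F(m) = (m*6)*(-3) = (6*m)*(-3) = -18*m)
(28239 + 22845)*(F(130) - 2069) = (28239 + 22845)*(-18*130 - 2069) = 51084*(-2340 - 2069) = 51084*(-4409) = -225229356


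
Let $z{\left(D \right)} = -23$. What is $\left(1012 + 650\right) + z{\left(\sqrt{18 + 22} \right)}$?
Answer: $1639$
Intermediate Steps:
$\left(1012 + 650\right) + z{\left(\sqrt{18 + 22} \right)} = \left(1012 + 650\right) - 23 = 1662 - 23 = 1639$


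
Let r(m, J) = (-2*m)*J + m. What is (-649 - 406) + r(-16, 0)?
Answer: -1071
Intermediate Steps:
r(m, J) = m - 2*J*m (r(m, J) = -2*J*m + m = m - 2*J*m)
(-649 - 406) + r(-16, 0) = (-649 - 406) - 16*(1 - 2*0) = -1055 - 16*(1 + 0) = -1055 - 16*1 = -1055 - 16 = -1071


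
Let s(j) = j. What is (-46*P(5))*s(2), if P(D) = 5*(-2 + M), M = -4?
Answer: 2760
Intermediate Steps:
P(D) = -30 (P(D) = 5*(-2 - 4) = 5*(-6) = -30)
(-46*P(5))*s(2) = -46*(-30)*2 = 1380*2 = 2760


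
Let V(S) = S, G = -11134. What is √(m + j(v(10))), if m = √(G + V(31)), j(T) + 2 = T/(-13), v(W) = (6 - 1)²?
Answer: √(-663 + 169*I*√11103)/13 ≈ 7.1246 + 7.3948*I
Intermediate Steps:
v(W) = 25 (v(W) = 5² = 25)
j(T) = -2 - T/13 (j(T) = -2 + T/(-13) = -2 + T*(-1/13) = -2 - T/13)
m = I*√11103 (m = √(-11134 + 31) = √(-11103) = I*√11103 ≈ 105.37*I)
√(m + j(v(10))) = √(I*√11103 + (-2 - 1/13*25)) = √(I*√11103 + (-2 - 25/13)) = √(I*√11103 - 51/13) = √(-51/13 + I*√11103)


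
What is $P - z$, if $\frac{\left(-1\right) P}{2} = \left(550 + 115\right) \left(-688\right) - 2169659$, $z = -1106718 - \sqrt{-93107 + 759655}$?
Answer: $6361076 + 2 \sqrt{166637} \approx 6.3619 \cdot 10^{6}$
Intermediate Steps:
$z = -1106718 - 2 \sqrt{166637}$ ($z = -1106718 - \sqrt{666548} = -1106718 - 2 \sqrt{166637} \approx -1.1075 \cdot 10^{6}$)
$P = 5254358$ ($P = - 2 \left(\left(550 + 115\right) \left(-688\right) - 2169659\right) = - 2 \left(665 \left(-688\right) - 2169659\right) = - 2 \left(-457520 - 2169659\right) = \left(-2\right) \left(-2627179\right) = 5254358$)
$P - z = 5254358 - \left(-1106718 - 2 \sqrt{166637}\right) = 5254358 + \left(1106718 + 2 \sqrt{166637}\right) = 6361076 + 2 \sqrt{166637}$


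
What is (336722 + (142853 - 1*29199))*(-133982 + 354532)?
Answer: 99330426800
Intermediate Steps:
(336722 + (142853 - 1*29199))*(-133982 + 354532) = (336722 + (142853 - 29199))*220550 = (336722 + 113654)*220550 = 450376*220550 = 99330426800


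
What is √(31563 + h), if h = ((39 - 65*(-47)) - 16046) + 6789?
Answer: 10*√254 ≈ 159.37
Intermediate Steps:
h = -6163 (h = ((39 + 3055) - 16046) + 6789 = (3094 - 16046) + 6789 = -12952 + 6789 = -6163)
√(31563 + h) = √(31563 - 6163) = √25400 = 10*√254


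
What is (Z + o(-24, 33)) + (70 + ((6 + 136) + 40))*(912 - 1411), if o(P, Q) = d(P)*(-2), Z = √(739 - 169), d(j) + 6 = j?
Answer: -125688 + √570 ≈ -1.2566e+5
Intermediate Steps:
d(j) = -6 + j
Z = √570 ≈ 23.875
o(P, Q) = 12 - 2*P (o(P, Q) = (-6 + P)*(-2) = 12 - 2*P)
(Z + o(-24, 33)) + (70 + ((6 + 136) + 40))*(912 - 1411) = (√570 + (12 - 2*(-24))) + (70 + ((6 + 136) + 40))*(912 - 1411) = (√570 + (12 + 48)) + (70 + (142 + 40))*(-499) = (√570 + 60) + (70 + 182)*(-499) = (60 + √570) + 252*(-499) = (60 + √570) - 125748 = -125688 + √570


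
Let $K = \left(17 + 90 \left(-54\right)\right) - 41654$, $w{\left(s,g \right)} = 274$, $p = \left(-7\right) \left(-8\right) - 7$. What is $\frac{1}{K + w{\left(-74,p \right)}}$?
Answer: $- \frac{1}{46223} \approx -2.1634 \cdot 10^{-5}$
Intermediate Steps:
$p = 49$ ($p = 56 - 7 = 49$)
$K = -46497$ ($K = \left(17 - 4860\right) - 41654 = -4843 - 41654 = -46497$)
$\frac{1}{K + w{\left(-74,p \right)}} = \frac{1}{-46497 + 274} = \frac{1}{-46223} = - \frac{1}{46223}$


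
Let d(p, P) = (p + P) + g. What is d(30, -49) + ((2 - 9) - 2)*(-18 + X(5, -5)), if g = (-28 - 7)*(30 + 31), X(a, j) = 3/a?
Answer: -9987/5 ≈ -1997.4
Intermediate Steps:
g = -2135 (g = -35*61 = -2135)
d(p, P) = -2135 + P + p (d(p, P) = (p + P) - 2135 = (P + p) - 2135 = -2135 + P + p)
d(30, -49) + ((2 - 9) - 2)*(-18 + X(5, -5)) = (-2135 - 49 + 30) + ((2 - 9) - 2)*(-18 + 3/5) = -2154 + (-7 - 2)*(-18 + 3*(1/5)) = -2154 - 9*(-18 + 3/5) = -2154 - 9*(-87/5) = -2154 + 783/5 = -9987/5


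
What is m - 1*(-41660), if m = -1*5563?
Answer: 36097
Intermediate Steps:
m = -5563
m - 1*(-41660) = -5563 - 1*(-41660) = -5563 + 41660 = 36097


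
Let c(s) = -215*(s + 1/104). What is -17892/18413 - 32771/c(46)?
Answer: 44348049692/18942834075 ≈ 2.3412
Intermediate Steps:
c(s) = -215/104 - 215*s (c(s) = -215*(s + 1/104) = -215*(1/104 + s) = -215/104 - 215*s)
-17892/18413 - 32771/c(46) = -17892/18413 - 32771/(-215/104 - 215*46) = -17892*1/18413 - 32771/(-215/104 - 9890) = -17892/18413 - 32771/(-1028775/104) = -17892/18413 - 32771*(-104/1028775) = -17892/18413 + 3408184/1028775 = 44348049692/18942834075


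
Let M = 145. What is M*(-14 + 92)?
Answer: 11310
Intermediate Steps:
M*(-14 + 92) = 145*(-14 + 92) = 145*78 = 11310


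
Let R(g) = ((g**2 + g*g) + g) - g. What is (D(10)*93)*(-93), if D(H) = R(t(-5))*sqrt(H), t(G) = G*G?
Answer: -10811250*sqrt(10) ≈ -3.4188e+7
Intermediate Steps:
t(G) = G**2
R(g) = 2*g**2 (R(g) = ((g**2 + g**2) + g) - g = (2*g**2 + g) - g = (g + 2*g**2) - g = 2*g**2)
D(H) = 1250*sqrt(H) (D(H) = (2*((-5)**2)**2)*sqrt(H) = (2*25**2)*sqrt(H) = (2*625)*sqrt(H) = 1250*sqrt(H))
(D(10)*93)*(-93) = ((1250*sqrt(10))*93)*(-93) = (116250*sqrt(10))*(-93) = -10811250*sqrt(10)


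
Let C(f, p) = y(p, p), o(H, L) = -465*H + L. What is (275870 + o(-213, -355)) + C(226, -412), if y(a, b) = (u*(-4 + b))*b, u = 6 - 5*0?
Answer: 1402912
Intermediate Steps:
u = 6 (u = 6 + 0 = 6)
y(a, b) = b*(-24 + 6*b) (y(a, b) = (6*(-4 + b))*b = (-24 + 6*b)*b = b*(-24 + 6*b))
o(H, L) = L - 465*H
C(f, p) = 6*p*(-4 + p)
(275870 + o(-213, -355)) + C(226, -412) = (275870 + (-355 - 465*(-213))) + 6*(-412)*(-4 - 412) = (275870 + (-355 + 99045)) + 6*(-412)*(-416) = (275870 + 98690) + 1028352 = 374560 + 1028352 = 1402912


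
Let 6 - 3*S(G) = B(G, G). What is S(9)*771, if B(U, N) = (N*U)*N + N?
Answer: -188124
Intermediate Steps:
B(U, N) = N + U*N**2 (B(U, N) = U*N**2 + N = N + U*N**2)
S(G) = 2 - G*(1 + G**2)/3 (S(G) = 2 - G*(1 + G*G)/3 = 2 - G*(1 + G**2)/3)
S(9)*771 = (2 - 1/3*9 - 1/3*9**3)*771 = (2 - 3 - 1/3*729)*771 = (2 - 3 - 243)*771 = -244*771 = -188124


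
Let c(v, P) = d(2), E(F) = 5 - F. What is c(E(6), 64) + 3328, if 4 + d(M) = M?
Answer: 3326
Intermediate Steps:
d(M) = -4 + M
c(v, P) = -2 (c(v, P) = -4 + 2 = -2)
c(E(6), 64) + 3328 = -2 + 3328 = 3326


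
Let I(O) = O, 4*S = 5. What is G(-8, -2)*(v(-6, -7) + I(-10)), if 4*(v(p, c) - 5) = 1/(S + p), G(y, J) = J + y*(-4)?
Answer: -2880/19 ≈ -151.58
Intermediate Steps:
S = 5/4 (S = (¼)*5 = 5/4 ≈ 1.2500)
G(y, J) = J - 4*y
v(p, c) = 5 + 1/(4*(5/4 + p))
G(-8, -2)*(v(-6, -7) + I(-10)) = (-2 - 4*(-8))*(2*(13 + 10*(-6))/(5 + 4*(-6)) - 10) = (-2 + 32)*(2*(13 - 60)/(5 - 24) - 10) = 30*(2*(-47)/(-19) - 10) = 30*(2*(-1/19)*(-47) - 10) = 30*(94/19 - 10) = 30*(-96/19) = -2880/19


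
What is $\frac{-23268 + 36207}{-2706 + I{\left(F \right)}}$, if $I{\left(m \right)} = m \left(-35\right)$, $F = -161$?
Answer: $\frac{12939}{2929} \approx 4.4175$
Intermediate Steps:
$I{\left(m \right)} = - 35 m$
$\frac{-23268 + 36207}{-2706 + I{\left(F \right)}} = \frac{-23268 + 36207}{-2706 - -5635} = \frac{12939}{-2706 + 5635} = \frac{12939}{2929}$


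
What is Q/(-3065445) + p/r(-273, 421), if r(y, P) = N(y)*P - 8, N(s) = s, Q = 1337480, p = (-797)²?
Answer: -14489169253/2429967681 ≈ -5.9627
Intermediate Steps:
p = 635209
r(y, P) = -8 + P*y (r(y, P) = y*P - 8 = P*y - 8 = -8 + P*y)
Q/(-3065445) + p/r(-273, 421) = 1337480/(-3065445) + 635209/(-8 + 421*(-273)) = 1337480*(-1/3065445) + 635209/(-8 - 114933) = -9224/21141 + 635209/(-114941) = -9224/21141 + 635209*(-1/114941) = -9224/21141 - 635209/114941 = -14489169253/2429967681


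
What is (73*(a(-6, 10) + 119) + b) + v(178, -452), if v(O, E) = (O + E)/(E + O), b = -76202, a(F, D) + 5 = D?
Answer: -67149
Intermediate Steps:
a(F, D) = -5 + D
v(O, E) = 1 (v(O, E) = (E + O)/(E + O) = 1)
(73*(a(-6, 10) + 119) + b) + v(178, -452) = (73*((-5 + 10) + 119) - 76202) + 1 = (73*(5 + 119) - 76202) + 1 = (73*124 - 76202) + 1 = (9052 - 76202) + 1 = -67150 + 1 = -67149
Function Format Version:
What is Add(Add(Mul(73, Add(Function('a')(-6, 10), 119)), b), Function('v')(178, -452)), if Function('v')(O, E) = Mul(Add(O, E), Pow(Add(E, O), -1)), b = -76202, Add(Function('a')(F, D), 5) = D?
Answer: -67149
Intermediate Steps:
Function('a')(F, D) = Add(-5, D)
Function('v')(O, E) = 1 (Function('v')(O, E) = Mul(Add(E, O), Pow(Add(E, O), -1)) = 1)
Add(Add(Mul(73, Add(Function('a')(-6, 10), 119)), b), Function('v')(178, -452)) = Add(Add(Mul(73, Add(Add(-5, 10), 119)), -76202), 1) = Add(Add(Mul(73, Add(5, 119)), -76202), 1) = Add(Add(Mul(73, 124), -76202), 1) = Add(Add(9052, -76202), 1) = Add(-67150, 1) = -67149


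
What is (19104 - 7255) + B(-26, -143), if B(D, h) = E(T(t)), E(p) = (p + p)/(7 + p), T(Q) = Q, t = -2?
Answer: 59241/5 ≈ 11848.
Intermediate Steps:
E(p) = 2*p/(7 + p) (E(p) = (2*p)/(7 + p) = 2*p/(7 + p))
B(D, h) = -4/5 (B(D, h) = 2*(-2)/(7 - 2) = 2*(-2)/5 = 2*(-2)*(1/5) = -4/5)
(19104 - 7255) + B(-26, -143) = (19104 - 7255) - 4/5 = 11849 - 4/5 = 59241/5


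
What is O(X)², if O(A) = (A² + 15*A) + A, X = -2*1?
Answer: 784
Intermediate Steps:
X = -2
O(A) = A² + 16*A
O(X)² = (-2*(16 - 2))² = (-2*14)² = (-28)² = 784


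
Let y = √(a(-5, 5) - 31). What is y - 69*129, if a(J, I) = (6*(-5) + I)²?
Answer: -8901 + 3*√66 ≈ -8876.6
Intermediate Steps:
a(J, I) = (-30 + I)²
y = 3*√66 (y = √((-30 + 5)² - 31) = √((-25)² - 31) = √(625 - 31) = √594 = 3*√66 ≈ 24.372)
y - 69*129 = 3*√66 - 69*129 = 3*√66 - 8901 = -8901 + 3*√66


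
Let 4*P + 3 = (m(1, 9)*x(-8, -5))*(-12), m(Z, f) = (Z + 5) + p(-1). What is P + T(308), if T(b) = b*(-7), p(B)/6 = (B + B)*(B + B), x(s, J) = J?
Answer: -6827/4 ≈ -1706.8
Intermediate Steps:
p(B) = 24*B² (p(B) = 6*((B + B)*(B + B)) = 6*((2*B)*(2*B)) = 6*(4*B²) = 24*B²)
T(b) = -7*b
m(Z, f) = 29 + Z (m(Z, f) = (Z + 5) + 24*(-1)² = (5 + Z) + 24*1 = (5 + Z) + 24 = 29 + Z)
P = 1797/4 (P = -¾ + (((29 + 1)*(-5))*(-12))/4 = -¾ + ((30*(-5))*(-12))/4 = -¾ + (-150*(-12))/4 = -¾ + (¼)*1800 = -¾ + 450 = 1797/4 ≈ 449.25)
P + T(308) = 1797/4 - 7*308 = 1797/4 - 2156 = -6827/4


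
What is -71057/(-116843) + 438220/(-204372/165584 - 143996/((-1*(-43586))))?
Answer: -46192083946766897331/478343435832751 ≈ -96567.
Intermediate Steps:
-71057/(-116843) + 438220/(-204372/165584 - 143996/((-1*(-43586)))) = -71057*(-1/116843) + 438220/(-204372*1/165584 - 143996/43586) = 71057/116843 + 438220/(-51093/41396 - 143996*1/43586) = 71057/116843 + 438220/(-51093/41396 - 71998/21793) = 71057/116843 + 438220/(-4093898957/902143028) = 71057/116843 + 438220*(-902143028/4093898957) = 71057/116843 - 395337117730160/4093898957 = -46192083946766897331/478343435832751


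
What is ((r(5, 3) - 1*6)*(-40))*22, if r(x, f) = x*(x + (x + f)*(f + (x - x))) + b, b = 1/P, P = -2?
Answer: -121880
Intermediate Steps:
b = -½ (b = 1/(-2) = -½ ≈ -0.50000)
r(x, f) = -½ + x*(x + f*(f + x)) (r(x, f) = x*(x + (x + f)*(f + (x - x))) - ½ = x*(x + (f + x)*(f + 0)) - ½ = x*(x + (f + x)*f) - ½ = x*(x + f*(f + x)) - ½ = -½ + x*(x + f*(f + x)))
((r(5, 3) - 1*6)*(-40))*22 = (((-½ + 5² + 3*5² + 5*3²) - 1*6)*(-40))*22 = (((-½ + 25 + 3*25 + 5*9) - 6)*(-40))*22 = (((-½ + 25 + 75 + 45) - 6)*(-40))*22 = ((289/2 - 6)*(-40))*22 = ((277/2)*(-40))*22 = -5540*22 = -121880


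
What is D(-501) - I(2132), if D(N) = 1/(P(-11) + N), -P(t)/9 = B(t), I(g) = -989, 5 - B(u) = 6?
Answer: 486587/492 ≈ 989.00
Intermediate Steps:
B(u) = -1 (B(u) = 5 - 1*6 = 5 - 6 = -1)
P(t) = 9 (P(t) = -9*(-1) = 9)
D(N) = 1/(9 + N)
D(-501) - I(2132) = 1/(9 - 501) - 1*(-989) = 1/(-492) + 989 = -1/492 + 989 = 486587/492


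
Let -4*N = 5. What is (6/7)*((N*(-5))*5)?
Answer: 375/14 ≈ 26.786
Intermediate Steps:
N = -5/4 (N = -1/4*5 = -5/4 ≈ -1.2500)
(6/7)*((N*(-5))*5) = (6/7)*(-5/4*(-5)*5) = ((1/7)*6)*((25/4)*5) = (6/7)*(125/4) = 375/14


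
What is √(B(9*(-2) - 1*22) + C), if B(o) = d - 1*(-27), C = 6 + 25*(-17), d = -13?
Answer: 9*I*√5 ≈ 20.125*I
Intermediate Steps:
C = -419 (C = 6 - 425 = -419)
B(o) = 14 (B(o) = -13 - 1*(-27) = -13 + 27 = 14)
√(B(9*(-2) - 1*22) + C) = √(14 - 419) = √(-405) = 9*I*√5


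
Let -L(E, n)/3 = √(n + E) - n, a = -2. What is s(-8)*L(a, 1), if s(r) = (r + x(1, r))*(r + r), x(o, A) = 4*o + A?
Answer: 576 - 576*I ≈ 576.0 - 576.0*I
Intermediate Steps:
x(o, A) = A + 4*o
s(r) = 2*r*(4 + 2*r) (s(r) = (r + (r + 4*1))*(r + r) = (r + (r + 4))*(2*r) = (r + (4 + r))*(2*r) = (4 + 2*r)*(2*r) = 2*r*(4 + 2*r))
L(E, n) = -3*√(E + n) + 3*n (L(E, n) = -3*(√(n + E) - n) = -3*(√(E + n) - n) = -3*√(E + n) + 3*n)
s(-8)*L(a, 1) = (4*(-8)*(2 - 8))*(-3*√(-2 + 1) + 3*1) = (4*(-8)*(-6))*(-3*I + 3) = 192*(-3*I + 3) = 192*(3 - 3*I) = 576 - 576*I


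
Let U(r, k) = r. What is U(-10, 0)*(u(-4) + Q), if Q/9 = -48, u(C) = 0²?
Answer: 4320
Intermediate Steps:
u(C) = 0
Q = -432 (Q = 9*(-48) = -432)
U(-10, 0)*(u(-4) + Q) = -10*(0 - 432) = -10*(-432) = 4320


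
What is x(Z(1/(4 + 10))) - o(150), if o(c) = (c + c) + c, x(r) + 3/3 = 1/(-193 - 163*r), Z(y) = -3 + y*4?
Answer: -787439/1746 ≈ -451.00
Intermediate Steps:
Z(y) = -3 + 4*y
x(r) = -1 + 1/(-193 - 163*r)
o(c) = 3*c (o(c) = 2*c + c = 3*c)
x(Z(1/(4 + 10))) - o(150) = (-194 - 163*(-3 + 4/(4 + 10)))/(193 + 163*(-3 + 4/(4 + 10))) - 3*150 = (-194 - 163*(-3 + 4/14))/(193 + 163*(-3 + 4/14)) - 1*450 = (-194 - 163*(-3 + 4*(1/14)))/(193 + 163*(-3 + 4*(1/14))) - 450 = (-194 - 163*(-3 + 2/7))/(193 + 163*(-3 + 2/7)) - 450 = (-194 - 163*(-19/7))/(193 + 163*(-19/7)) - 450 = (-194 + 3097/7)/(193 - 3097/7) - 450 = (1739/7)/(-1746/7) - 450 = -7/1746*1739/7 - 450 = -1739/1746 - 450 = -787439/1746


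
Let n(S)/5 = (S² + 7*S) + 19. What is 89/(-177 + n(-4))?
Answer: -89/142 ≈ -0.62676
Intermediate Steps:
n(S) = 95 + 5*S² + 35*S (n(S) = 5*((S² + 7*S) + 19) = 5*(19 + S² + 7*S) = 95 + 5*S² + 35*S)
89/(-177 + n(-4)) = 89/(-177 + (95 + 5*(-4)² + 35*(-4))) = 89/(-177 + (95 + 5*16 - 140)) = 89/(-177 + (95 + 80 - 140)) = 89/(-177 + 35) = 89/(-142) = 89*(-1/142) = -89/142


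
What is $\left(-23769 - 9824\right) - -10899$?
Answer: $-22694$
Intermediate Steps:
$\left(-23769 - 9824\right) - -10899 = -33593 + 10899 = -22694$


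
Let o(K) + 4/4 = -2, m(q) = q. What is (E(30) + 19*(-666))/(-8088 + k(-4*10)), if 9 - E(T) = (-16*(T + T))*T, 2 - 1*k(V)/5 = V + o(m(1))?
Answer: -5385/2621 ≈ -2.0546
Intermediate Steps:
o(K) = -3 (o(K) = -1 - 2 = -3)
k(V) = 25 - 5*V (k(V) = 10 - 5*(V - 3) = 10 - 5*(-3 + V) = 10 + (15 - 5*V) = 25 - 5*V)
E(T) = 9 + 32*T**2 (E(T) = 9 - (-16*(T + T))*T = 9 - (-32*T)*T = 9 - (-32)*T**2 = 9 + 32*T**2)
(E(30) + 19*(-666))/(-8088 + k(-4*10)) = ((9 + 32*30**2) + 19*(-666))/(-8088 + (25 - (-20)*10)) = ((9 + 32*900) - 12654)/(-8088 + (25 - 5*(-40))) = ((9 + 28800) - 12654)/(-8088 + (25 + 200)) = (28809 - 12654)/(-8088 + 225) = 16155/(-7863) = 16155*(-1/7863) = -5385/2621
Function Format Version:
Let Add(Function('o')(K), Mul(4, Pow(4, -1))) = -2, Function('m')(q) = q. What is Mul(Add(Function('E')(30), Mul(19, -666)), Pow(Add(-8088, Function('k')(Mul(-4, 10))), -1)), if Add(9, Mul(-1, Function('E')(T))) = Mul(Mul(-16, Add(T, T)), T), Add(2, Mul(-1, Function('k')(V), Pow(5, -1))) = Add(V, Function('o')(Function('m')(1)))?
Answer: Rational(-5385, 2621) ≈ -2.0546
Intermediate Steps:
Function('o')(K) = -3 (Function('o')(K) = Add(-1, -2) = -3)
Function('k')(V) = Add(25, Mul(-5, V)) (Function('k')(V) = Add(10, Mul(-5, Add(V, -3))) = Add(10, Mul(-5, Add(-3, V))) = Add(10, Add(15, Mul(-5, V))) = Add(25, Mul(-5, V)))
Function('E')(T) = Add(9, Mul(32, Pow(T, 2))) (Function('E')(T) = Add(9, Mul(-1, Mul(Mul(-16, Add(T, T)), T))) = Add(9, Mul(-1, Mul(Mul(-16, Mul(2, T)), T))) = Add(9, Mul(-1, Mul(Mul(-32, T), T))) = Add(9, Mul(-1, Mul(-32, Pow(T, 2)))) = Add(9, Mul(32, Pow(T, 2))))
Mul(Add(Function('E')(30), Mul(19, -666)), Pow(Add(-8088, Function('k')(Mul(-4, 10))), -1)) = Mul(Add(Add(9, Mul(32, Pow(30, 2))), Mul(19, -666)), Pow(Add(-8088, Add(25, Mul(-5, Mul(-4, 10)))), -1)) = Mul(Add(Add(9, Mul(32, 900)), -12654), Pow(Add(-8088, Add(25, Mul(-5, -40))), -1)) = Mul(Add(Add(9, 28800), -12654), Pow(Add(-8088, Add(25, 200)), -1)) = Mul(Add(28809, -12654), Pow(Add(-8088, 225), -1)) = Mul(16155, Pow(-7863, -1)) = Mul(16155, Rational(-1, 7863)) = Rational(-5385, 2621)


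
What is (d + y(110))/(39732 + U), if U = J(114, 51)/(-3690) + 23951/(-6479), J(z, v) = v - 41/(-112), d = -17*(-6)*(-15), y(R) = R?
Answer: -3802250390400/106378101236873 ≈ -0.035743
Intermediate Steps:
d = -1530 (d = 102*(-15) = -1530)
J(z, v) = 41/112 + v (J(z, v) = v - 41*(-1/112) = v + 41/112 = 41/112 + v)
U = -9935742967/2677641120 (U = (41/112 + 51)/(-3690) + 23951/(-6479) = (5753/112)*(-1/3690) + 23951*(-1/6479) = -5753/413280 - 23951/6479 = -9935742967/2677641120 ≈ -3.7106)
(d + y(110))/(39732 + U) = (-1530 + 110)/(39732 - 9935742967/2677641120) = -1420/106378101236873/2677641120 = -1420*2677641120/106378101236873 = -3802250390400/106378101236873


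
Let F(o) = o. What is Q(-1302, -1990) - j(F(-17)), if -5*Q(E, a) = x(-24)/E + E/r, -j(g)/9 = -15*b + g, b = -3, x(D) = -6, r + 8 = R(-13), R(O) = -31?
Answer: 3460269/14105 ≈ 245.32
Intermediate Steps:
r = -39 (r = -8 - 31 = -39)
j(g) = -405 - 9*g (j(g) = -9*(-15*(-3) + g) = -9*(45 + g) = -405 - 9*g)
Q(E, a) = E/195 + 6/(5*E) (Q(E, a) = -(-6/E + E/(-39))/5 = -(-6/E + E*(-1/39))/5 = -(-6/E - E/39)/5 = E/195 + 6/(5*E))
Q(-1302, -1990) - j(F(-17)) = (1/195)*(234 + (-1302)²)/(-1302) - (-405 - 9*(-17)) = (1/195)*(-1/1302)*(234 + 1695204) - (-405 + 153) = (1/195)*(-1/1302)*1695438 - 1*(-252) = -94191/14105 + 252 = 3460269/14105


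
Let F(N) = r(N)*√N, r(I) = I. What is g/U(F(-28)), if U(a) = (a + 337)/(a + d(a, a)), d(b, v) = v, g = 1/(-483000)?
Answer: -784/1168868625 + 674*I*√7/1168868625 ≈ -6.7073e-7 + 1.5256e-6*I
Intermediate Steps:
F(N) = N^(3/2) (F(N) = N*√N = N^(3/2))
g = -1/483000 ≈ -2.0704e-6
U(a) = (337 + a)/(2*a) (U(a) = (a + 337)/(a + a) = (337 + a)/((2*a)) = (337 + a)*(1/(2*a)) = (337 + a)/(2*a))
g/U(F(-28)) = -(-112*I*√7/(337 + (-28)^(3/2)))/483000 = -(-112*I*√7/(337 - 56*I*√7))/483000 = -(-2)*I*√7/(8625*(337 - 56*I*√7)) = 2*I*√7/(8625*(337 - 56*I*√7))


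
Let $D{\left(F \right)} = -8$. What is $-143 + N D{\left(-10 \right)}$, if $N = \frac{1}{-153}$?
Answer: $- \frac{21871}{153} \approx -142.95$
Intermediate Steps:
$N = - \frac{1}{153} \approx -0.0065359$
$-143 + N D{\left(-10 \right)} = -143 - - \frac{8}{153} = -143 + \frac{8}{153} = - \frac{21871}{153}$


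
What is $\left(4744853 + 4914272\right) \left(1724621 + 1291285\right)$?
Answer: $29131013042250$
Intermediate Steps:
$\left(4744853 + 4914272\right) \left(1724621 + 1291285\right) = 9659125 \cdot 3015906 = 29131013042250$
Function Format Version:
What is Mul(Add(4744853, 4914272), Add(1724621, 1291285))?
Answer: 29131013042250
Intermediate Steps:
Mul(Add(4744853, 4914272), Add(1724621, 1291285)) = Mul(9659125, 3015906) = 29131013042250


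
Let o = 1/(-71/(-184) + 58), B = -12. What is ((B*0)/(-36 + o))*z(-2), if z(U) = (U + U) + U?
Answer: 0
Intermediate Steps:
z(U) = 3*U (z(U) = 2*U + U = 3*U)
o = 184/10743 (o = 1/(-71*(-1/184) + 58) = 1/(71/184 + 58) = 1/(10743/184) = 184/10743 ≈ 0.017127)
((B*0)/(-36 + o))*z(-2) = ((-12*0)/(-36 + 184/10743))*(3*(-2)) = (0/(-386564/10743))*(-6) = (0*(-10743/386564))*(-6) = 0*(-6) = 0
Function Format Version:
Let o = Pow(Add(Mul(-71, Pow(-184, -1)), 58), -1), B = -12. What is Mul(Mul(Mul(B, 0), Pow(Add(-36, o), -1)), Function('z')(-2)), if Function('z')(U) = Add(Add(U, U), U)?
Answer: 0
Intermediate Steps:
Function('z')(U) = Mul(3, U) (Function('z')(U) = Add(Mul(2, U), U) = Mul(3, U))
o = Rational(184, 10743) (o = Pow(Add(Mul(-71, Rational(-1, 184)), 58), -1) = Pow(Add(Rational(71, 184), 58), -1) = Pow(Rational(10743, 184), -1) = Rational(184, 10743) ≈ 0.017127)
Mul(Mul(Mul(B, 0), Pow(Add(-36, o), -1)), Function('z')(-2)) = Mul(Mul(Mul(-12, 0), Pow(Add(-36, Rational(184, 10743)), -1)), Mul(3, -2)) = Mul(Mul(0, Pow(Rational(-386564, 10743), -1)), -6) = Mul(Mul(0, Rational(-10743, 386564)), -6) = Mul(0, -6) = 0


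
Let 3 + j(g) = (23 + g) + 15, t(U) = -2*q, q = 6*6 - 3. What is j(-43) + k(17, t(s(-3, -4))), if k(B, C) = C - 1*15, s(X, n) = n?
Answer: -89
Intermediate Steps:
q = 33 (q = 36 - 3 = 33)
t(U) = -66 (t(U) = -2*33 = -66)
j(g) = 35 + g (j(g) = -3 + ((23 + g) + 15) = -3 + (38 + g) = 35 + g)
k(B, C) = -15 + C (k(B, C) = C - 15 = -15 + C)
j(-43) + k(17, t(s(-3, -4))) = (35 - 43) + (-15 - 66) = -8 - 81 = -89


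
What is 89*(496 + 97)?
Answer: 52777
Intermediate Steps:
89*(496 + 97) = 89*593 = 52777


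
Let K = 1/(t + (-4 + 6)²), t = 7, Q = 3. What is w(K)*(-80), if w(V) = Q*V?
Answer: -240/11 ≈ -21.818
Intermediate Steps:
K = 1/11 (K = 1/(7 + (-4 + 6)²) = 1/(7 + 2²) = 1/(7 + 4) = 1/11 ≈ 0.090909)
w(V) = 3*V
w(K)*(-80) = (3*(1/11))*(-80) = (3/11)*(-80) = -240/11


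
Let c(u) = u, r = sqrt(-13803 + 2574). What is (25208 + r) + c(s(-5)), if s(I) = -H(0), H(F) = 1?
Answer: 25207 + I*sqrt(11229) ≈ 25207.0 + 105.97*I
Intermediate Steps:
r = I*sqrt(11229) (r = sqrt(-11229) = I*sqrt(11229) ≈ 105.97*I)
s(I) = -1 (s(I) = -1*1 = -1)
(25208 + r) + c(s(-5)) = (25208 + I*sqrt(11229)) - 1 = 25207 + I*sqrt(11229)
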